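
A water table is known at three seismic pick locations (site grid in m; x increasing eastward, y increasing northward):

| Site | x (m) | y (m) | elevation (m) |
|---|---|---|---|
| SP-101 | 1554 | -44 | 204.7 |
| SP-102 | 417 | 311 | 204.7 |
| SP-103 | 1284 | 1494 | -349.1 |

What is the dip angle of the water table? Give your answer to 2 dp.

21.76°

Two edge vectors: SP-101→SP-102 = (-1137, 355, 0), SP-101→SP-103 = (-270, 1538, -553.8).
Normal n = (SP-101→SP-102) × (SP-101→SP-103) = (-196599, -629670.6, -1652856).
So ∂z/∂x = −n_x/n_z = −0.11895 and ∂z/∂y = −n_y/n_z = −0.38096.
Gradient magnitude |∇z| = √(a² + b²) = √(0.01415 + 0.14513) = 0.39910.
True dip = arctan(0.39910) = 21.76°, dipping toward NNE (azimuth ≈ 017°).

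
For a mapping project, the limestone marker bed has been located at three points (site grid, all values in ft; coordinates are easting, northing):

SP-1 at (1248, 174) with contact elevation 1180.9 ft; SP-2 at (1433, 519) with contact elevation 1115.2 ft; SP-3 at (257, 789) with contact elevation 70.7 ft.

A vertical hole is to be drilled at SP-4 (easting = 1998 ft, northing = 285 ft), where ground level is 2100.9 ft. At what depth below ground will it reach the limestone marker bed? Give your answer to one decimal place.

Two edge vectors: SP-1→SP-2 = (185, 345, -65.7), SP-1→SP-3 = (-991, 615, -1110.2).
Normal n = (SP-1→SP-2) × (SP-1→SP-3) = (-342613.5, 270495.7, 455670).
So ∂z/∂easting = −n_x/n_z = 0.751890 and ∂z/∂northing = −n_y/n_z = −0.593622.
Intercept c from SP-1: 1180.9 − 938.36 + 103.29 = 345.83.
At (1998, 285): z_contact = 1502.28 − 169.18 + 345.83 = 1678.93 ft.
Depth below ground = 2100.9 − 1678.93 = 422.0 ft.

422.0 ft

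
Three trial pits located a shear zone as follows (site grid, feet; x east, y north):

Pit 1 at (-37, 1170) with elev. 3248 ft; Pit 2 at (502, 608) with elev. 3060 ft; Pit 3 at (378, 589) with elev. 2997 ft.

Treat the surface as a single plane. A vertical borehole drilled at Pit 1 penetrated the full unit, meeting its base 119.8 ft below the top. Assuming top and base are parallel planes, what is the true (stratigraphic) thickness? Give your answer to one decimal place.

Two edge vectors: Pit 1→Pit 2 = (539, -562, -188), Pit 1→Pit 3 = (415, -581, -251).
Normal n = (Pit 1→Pit 2) × (Pit 1→Pit 3) = (31834, 57269, -79929).
So ∂z/∂x = −n_x/n_z = 0.39828 and ∂z/∂y = −n_y/n_z = 0.71650.
|∇z| = √(a²+b²) = 0.81975, so dip δ = arctan(0.81975) = 39.34°.
True thickness = vertical thickness × cos δ = 119.8 × cos 39.34° = 92.6 ft.

92.6 ft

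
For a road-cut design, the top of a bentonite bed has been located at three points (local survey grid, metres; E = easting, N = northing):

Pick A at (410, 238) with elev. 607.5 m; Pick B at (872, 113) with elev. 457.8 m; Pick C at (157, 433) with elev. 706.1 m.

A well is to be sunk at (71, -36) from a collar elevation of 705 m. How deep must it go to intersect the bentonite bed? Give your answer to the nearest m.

Two edge vectors: Pick A→Pick B = (462, -125, -149.7), Pick A→Pick C = (-253, 195, 98.6).
Normal n = (Pick A→Pick B) × (Pick A→Pick C) = (16866.5, -7679.1, 58465).
So ∂z/∂E = −n_x/n_z = −0.28849 and ∂z/∂N = −n_y/n_z = 0.13135.
Intercept c from Pick A: 607.5 + 118.28 − 31.26 = 694.52.
At (71, -36): z_contact = −20.5 − 4.7 + 694.52 = 669.3 m.
Depth below ground = 705 − 669.3 = 36 m.

36 m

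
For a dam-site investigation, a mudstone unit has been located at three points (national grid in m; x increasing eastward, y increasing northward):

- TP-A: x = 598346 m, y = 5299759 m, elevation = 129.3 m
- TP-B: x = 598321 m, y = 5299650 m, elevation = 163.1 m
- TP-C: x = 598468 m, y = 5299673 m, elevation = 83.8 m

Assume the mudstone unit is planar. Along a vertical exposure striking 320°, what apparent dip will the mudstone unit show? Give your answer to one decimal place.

Let the plane be z = a·x + b·y + c.
TP-B−TP-A: −25a − 109b = 33.8;  TP-C−TP-A: 122a − 86b = −45.5.
Solving gives a = −0.50921, b = −0.19330.
Unit vector along 320° is (sin 320°, cos 320°) = (-0.6428, 0.7660).
Slope in that direction = a·(-0.6428) + b·(0.7660) = 0.17924.
Apparent dip = arctan|0.17924| = 10.2° (true dip is 28.6°, so apparent ≤ true as expected).

10.2°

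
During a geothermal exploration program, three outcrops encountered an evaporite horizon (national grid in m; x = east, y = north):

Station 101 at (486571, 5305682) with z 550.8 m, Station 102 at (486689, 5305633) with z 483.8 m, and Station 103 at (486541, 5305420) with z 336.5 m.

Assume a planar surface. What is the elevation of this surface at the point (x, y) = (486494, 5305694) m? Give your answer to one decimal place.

Let the plane be z = a·x + b·y + c.
Station 102−Station 101: 118a − 49b = −67;  Station 103−Station 101: −30a − 262b = −214.3.
Solving gives a = −0.217788551, b = 0.842876552.
Then c = 550.8 − a·486571 − b·5305682 = −4365514.56.
At (486494, 5305694): z = −105952.8 + 4472045.1 − 4365514.56 = 577.7 m.

577.7 m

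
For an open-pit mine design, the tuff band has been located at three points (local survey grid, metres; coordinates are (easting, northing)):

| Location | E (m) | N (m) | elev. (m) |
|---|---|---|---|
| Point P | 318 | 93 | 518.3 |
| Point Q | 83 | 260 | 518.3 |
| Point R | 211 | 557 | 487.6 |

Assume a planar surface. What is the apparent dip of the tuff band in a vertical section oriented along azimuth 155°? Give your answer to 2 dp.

2.75°

Two edge vectors: Point P→Point Q = (-235, 167, 0), Point P→Point R = (-107, 464, -30.7).
Normal n = (Point P→Point Q) × (Point P→Point R) = (-5126.9, -7214.5, -91171).
So ∂z/∂E = −n_x/n_z = −0.05623 and ∂z/∂N = −n_y/n_z = −0.07913.
Unit vector along 155° is (sin 155°, cos 155°) = (0.4226, -0.9063).
Slope in that direction = a·(0.4226) + b·(-0.9063) = 0.04795.
Apparent dip = arctan|0.04795| = 2.75° (true dip is 5.5°, so apparent ≤ true as expected).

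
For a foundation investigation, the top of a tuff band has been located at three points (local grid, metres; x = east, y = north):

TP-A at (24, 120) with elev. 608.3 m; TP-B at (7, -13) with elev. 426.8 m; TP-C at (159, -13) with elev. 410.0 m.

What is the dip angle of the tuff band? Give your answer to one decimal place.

Let the plane be z = a·x + b·y + c.
TP-B−TP-A: −17a − 133b = −181.5;  TP-C−TP-A: 135a − 133b = −198.3.
Solving gives a = −0.11053, b = 1.37879.
Gradient magnitude |∇z| = √(a² + b²) = √(0.01222 + 1.90106) = 1.38321.
True dip = arctan(1.38321) = 54.1°, dipping toward S (azimuth ≈ 175°).

54.1°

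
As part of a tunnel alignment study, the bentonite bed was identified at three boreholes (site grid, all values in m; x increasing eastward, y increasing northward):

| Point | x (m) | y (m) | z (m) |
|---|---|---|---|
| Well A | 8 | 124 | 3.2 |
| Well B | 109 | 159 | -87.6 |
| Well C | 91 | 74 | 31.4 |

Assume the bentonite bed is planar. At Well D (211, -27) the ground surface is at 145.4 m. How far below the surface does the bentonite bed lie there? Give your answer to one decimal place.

35.7 m

Let the plane be z = a·x + b·y + c.
Well B−Well A: 101a + 35b = −90.8;  Well C−Well A: 83a − 50b = 28.2.
Solving gives a = −0.44664, b = −1.30542.
Then c = 3.2 − a·8 − b·124 = 168.64.
At (211, -27): z_contact = −94.24 + 35.25 + 168.64 = 109.65 m.
Depth below ground = 145.4 − 109.65 = 35.7 m.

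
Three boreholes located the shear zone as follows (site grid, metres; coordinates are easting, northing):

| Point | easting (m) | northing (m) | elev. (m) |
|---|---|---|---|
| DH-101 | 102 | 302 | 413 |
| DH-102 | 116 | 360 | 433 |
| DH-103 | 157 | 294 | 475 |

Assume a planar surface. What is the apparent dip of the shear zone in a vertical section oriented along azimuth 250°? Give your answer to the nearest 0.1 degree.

Two edge vectors: DH-101→DH-102 = (14, 58, 20), DH-101→DH-103 = (55, -8, 62).
Normal n = (DH-101→DH-102) × (DH-101→DH-103) = (3756, 232, -3302).
So ∂z/∂easting = −n_x/n_z = 1.13749 and ∂z/∂northing = −n_y/n_z = 0.07026.
Unit vector along 250° is (sin 250°, cos 250°) = (-0.9397, -0.3420).
Slope in that direction = a·(-0.9397) + b·(-0.3420) = −1.09292.
Apparent dip = arctan|1.09292| = 47.5° (true dip is 48.7°, so apparent ≤ true as expected).

47.5°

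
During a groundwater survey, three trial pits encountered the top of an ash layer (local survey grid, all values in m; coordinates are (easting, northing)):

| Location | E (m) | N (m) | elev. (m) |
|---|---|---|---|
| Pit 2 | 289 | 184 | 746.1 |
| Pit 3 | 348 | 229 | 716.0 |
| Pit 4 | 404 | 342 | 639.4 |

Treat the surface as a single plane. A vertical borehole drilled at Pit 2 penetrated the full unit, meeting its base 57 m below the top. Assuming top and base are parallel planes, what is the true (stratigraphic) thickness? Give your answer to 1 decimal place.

47.1 m

Two edge vectors: Pit 2→Pit 3 = (59, 45, -30.1), Pit 2→Pit 4 = (115, 158, -106.7).
Normal n = (Pit 2→Pit 3) × (Pit 2→Pit 4) = (-45.7, 2833.8, 4147).
So ∂z/∂E = −n_x/n_z = 0.01102 and ∂z/∂N = −n_y/n_z = −0.68334.
|∇z| = √(a²+b²) = 0.68343, so dip δ = arctan(0.68343) = 34.35°.
True thickness = vertical thickness × cos δ = 57 × cos 34.35° = 47.1 m.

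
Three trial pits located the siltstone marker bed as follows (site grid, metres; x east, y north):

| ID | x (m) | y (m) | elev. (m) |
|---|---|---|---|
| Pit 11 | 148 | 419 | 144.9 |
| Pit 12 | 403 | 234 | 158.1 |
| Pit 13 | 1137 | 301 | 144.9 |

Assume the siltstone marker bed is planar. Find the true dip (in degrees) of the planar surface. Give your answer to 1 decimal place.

4.9°

Let the plane be z = a·x + b·y + c.
Pit 12−Pit 11: 255a − 185b = 13.2;  Pit 13−Pit 11: 989a − 118b = 0.
Solving gives a = −0.01019, b = −0.08540.
Gradient magnitude |∇z| = √(a² + b²) = √(0.00010 + 0.00729) = 0.08600.
True dip = arctan(0.08600) = 4.9°, dipping toward N (azimuth ≈ 007°).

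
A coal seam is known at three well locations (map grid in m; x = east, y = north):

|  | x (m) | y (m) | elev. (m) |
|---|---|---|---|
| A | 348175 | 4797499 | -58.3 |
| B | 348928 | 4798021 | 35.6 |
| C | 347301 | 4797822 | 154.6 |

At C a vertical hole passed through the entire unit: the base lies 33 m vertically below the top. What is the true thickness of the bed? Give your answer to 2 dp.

31.00 m

Two edge vectors: A→B = (753, 522, 93.9), A→C = (-874, 323, 212.9).
Normal n = (A→B) × (A→C) = (80804.1, -242382.3, 699447).
So ∂z/∂x = −n_x/n_z = −0.11553 and ∂z/∂y = −n_y/n_z = 0.34653.
|∇z| = √(a²+b²) = 0.36528, so dip δ = arctan(0.36528) = 20.07°.
True thickness = vertical thickness × cos δ = 33 × cos 20.07° = 31.00 m.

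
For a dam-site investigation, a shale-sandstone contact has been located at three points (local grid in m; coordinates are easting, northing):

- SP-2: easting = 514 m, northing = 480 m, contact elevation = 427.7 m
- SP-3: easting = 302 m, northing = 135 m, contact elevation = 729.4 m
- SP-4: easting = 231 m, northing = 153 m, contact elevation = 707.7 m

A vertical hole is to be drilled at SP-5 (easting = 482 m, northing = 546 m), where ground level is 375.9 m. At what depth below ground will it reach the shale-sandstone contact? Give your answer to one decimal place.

11.2 m

Two edge vectors: SP-2→SP-3 = (-212, -345, 301.7), SP-2→SP-4 = (-283, -327, 280).
Normal n = (SP-2→SP-3) × (SP-2→SP-4) = (2055.9, -26021.1, -28311).
So ∂z/∂easting = −n_x/n_z = 0.07262 and ∂z/∂northing = −n_y/n_z = −0.91912.
Intercept c from SP-2: 427.7 − 37.33 + 441.18 = 831.55.
At (482, 546): z_contact = 35.00 − 501.84 + 831.55 = 364.71 m.
Depth below ground = 375.9 − 364.71 = 11.2 m.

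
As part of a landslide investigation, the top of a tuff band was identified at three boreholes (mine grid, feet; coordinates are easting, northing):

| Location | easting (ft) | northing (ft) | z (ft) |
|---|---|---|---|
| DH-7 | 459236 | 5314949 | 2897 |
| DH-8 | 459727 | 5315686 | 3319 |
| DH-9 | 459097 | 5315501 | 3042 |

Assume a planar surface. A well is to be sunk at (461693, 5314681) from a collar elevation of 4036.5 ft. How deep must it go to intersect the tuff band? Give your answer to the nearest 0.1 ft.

403.2 ft

Two edge vectors: DH-7→DH-8 = (491, 737, 422), DH-7→DH-9 = (-139, 552, 145).
Normal n = (DH-7→DH-8) × (DH-7→DH-9) = (-126079, -129853, 373475).
So ∂z/∂easting = −n_x/n_z = 0.337583506 and ∂z/∂northing = −n_y/n_z = 0.347688600.
Intercept c from DH-7: 2897 − 155030.50 − 1847947.18 = −2000080.68.
At (461693, 5314681): z_contact = 155859.94 + 1847854.00 − 2000080.68 = 3633.26 ft.
Depth below ground = 4036.5 − 3633.26 = 403.2 ft.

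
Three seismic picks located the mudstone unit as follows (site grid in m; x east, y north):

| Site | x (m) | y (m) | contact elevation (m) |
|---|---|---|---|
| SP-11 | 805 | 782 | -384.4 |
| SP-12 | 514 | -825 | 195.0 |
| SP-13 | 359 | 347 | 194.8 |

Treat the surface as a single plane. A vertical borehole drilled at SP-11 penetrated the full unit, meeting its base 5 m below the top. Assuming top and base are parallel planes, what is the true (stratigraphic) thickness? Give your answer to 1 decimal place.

Let the plane be z = a·x + b·y + c.
SP-12−SP-11: −291a − 1607b = 579.4;  SP-13−SP-11: −446a − 435b = 579.2.
Solving gives a = −1.15013, b = −0.15228.
|∇z| = √(a²+b²) = 1.16017, so dip δ = arctan(1.16017) = 49.24°.
True thickness = vertical thickness × cos δ = 5 × cos 49.24° = 3.3 m.

3.3 m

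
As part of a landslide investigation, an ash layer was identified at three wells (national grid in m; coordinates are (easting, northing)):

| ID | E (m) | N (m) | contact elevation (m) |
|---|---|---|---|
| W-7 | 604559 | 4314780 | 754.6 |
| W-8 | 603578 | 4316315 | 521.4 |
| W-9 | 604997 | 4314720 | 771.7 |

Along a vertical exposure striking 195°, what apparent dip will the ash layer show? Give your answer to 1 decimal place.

7.4°

Two edge vectors: W-7→W-8 = (-981, 1535, -233.2), W-7→W-9 = (438, -60, 17.1).
Normal n = (W-7→W-8) × (W-7→W-9) = (12256.5, -85366.5, -613470).
So ∂z/∂E = −n_x/n_z = 0.01998 and ∂z/∂N = −n_y/n_z = −0.13915.
Unit vector along 195° is (sin 195°, cos 195°) = (-0.2588, -0.9659).
Slope in that direction = a·(-0.2588) + b·(-0.9659) = 0.12924.
Apparent dip = arctan|0.12924| = 7.4° (true dip is 8.0°, so apparent ≤ true as expected).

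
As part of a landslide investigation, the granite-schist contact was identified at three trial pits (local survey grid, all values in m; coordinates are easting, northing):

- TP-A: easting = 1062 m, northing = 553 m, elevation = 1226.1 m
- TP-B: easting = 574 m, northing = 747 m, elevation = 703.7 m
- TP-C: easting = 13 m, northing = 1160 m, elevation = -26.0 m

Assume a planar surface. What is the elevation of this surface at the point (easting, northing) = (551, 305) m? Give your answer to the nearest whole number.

Let the plane be z = a·easting + b·northing + c.
TP-B−TP-A: −488a + 194b = −522.4;  TP-C−TP-A: −1049a + 607b = −1252.1.
Solving gives a = 0.80023, b = −0.67983.
Then c = 1226.1 − a·1062 − b·553 = 752.20.
At (551, 305): z = 440.9 − 207.3 + 752.20 = 985.8 m.

986 m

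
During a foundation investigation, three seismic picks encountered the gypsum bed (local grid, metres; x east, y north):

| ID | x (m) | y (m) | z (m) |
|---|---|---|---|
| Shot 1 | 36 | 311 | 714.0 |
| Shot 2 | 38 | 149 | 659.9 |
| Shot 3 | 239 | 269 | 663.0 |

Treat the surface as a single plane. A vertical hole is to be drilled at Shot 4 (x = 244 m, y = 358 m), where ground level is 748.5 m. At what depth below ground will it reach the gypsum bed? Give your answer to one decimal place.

Let the plane be z = a·x + b·y + c.
Shot 2−Shot 1: 2a − 162b = −54.1;  Shot 3−Shot 1: 203a − 42b = −51.
Solving gives a = −0.18260, b = 0.33170.
Then c = 714 − a·36 − b·311 = 617.42.
At (244, 358): z_contact = −44.56 + 118.75 + 617.42 = 691.61 m.
Depth below ground = 748.5 − 691.61 = 56.9 m.

56.9 m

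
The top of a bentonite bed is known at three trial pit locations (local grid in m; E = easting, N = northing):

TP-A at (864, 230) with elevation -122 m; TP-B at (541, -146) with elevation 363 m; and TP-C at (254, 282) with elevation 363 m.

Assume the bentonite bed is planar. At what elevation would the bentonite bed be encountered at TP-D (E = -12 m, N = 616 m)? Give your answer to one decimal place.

Two edge vectors: TP-A→TP-B = (-323, -376, 485), TP-A→TP-C = (-610, 52, 485).
Normal n = (TP-A→TP-B) × (TP-A→TP-C) = (-207580, -139195, -246156).
So ∂z/∂E = −n_x/n_z = −0.84329 and ∂z/∂N = −n_y/n_z = −0.56547.
Intercept c from TP-A: -122 + 728.60 + 130.06 = 736.66.
At (-12, 616): z = 10.1 − 348.3 + 736.66 = 398.4 m.

398.4 m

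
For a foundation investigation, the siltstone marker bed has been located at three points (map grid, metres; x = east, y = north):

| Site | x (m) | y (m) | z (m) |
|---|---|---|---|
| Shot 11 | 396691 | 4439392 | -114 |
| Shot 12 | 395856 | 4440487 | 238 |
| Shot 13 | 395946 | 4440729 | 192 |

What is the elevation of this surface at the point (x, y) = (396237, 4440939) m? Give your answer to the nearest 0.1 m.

56.1 m

Two edge vectors: Shot 11→Shot 12 = (-835, 1095, 352), Shot 11→Shot 13 = (-745, 1337, 306).
Normal n = (Shot 11→Shot 12) × (Shot 11→Shot 13) = (-135554, -6730, -300620).
So ∂z/∂x = −n_x/n_z = −0.450914776 and ∂z/∂y = −n_y/n_z = −0.022387067.
Intercept c from Shot 11: -114 + 178873.83 + 99384.96 = 278144.80.
At (396237, 4440939): z = −178669.1 − 99419.6 + 278144.80 = 56.1 m.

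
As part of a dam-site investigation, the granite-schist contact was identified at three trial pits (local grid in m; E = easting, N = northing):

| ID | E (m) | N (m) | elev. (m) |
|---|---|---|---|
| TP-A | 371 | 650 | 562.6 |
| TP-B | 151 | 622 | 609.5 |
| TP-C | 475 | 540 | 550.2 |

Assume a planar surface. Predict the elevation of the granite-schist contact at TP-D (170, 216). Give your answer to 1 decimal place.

637.8 m

Two edge vectors: TP-A→TP-B = (-220, -28, 46.9), TP-A→TP-C = (104, -110, -12.4).
Normal n = (TP-A→TP-B) × (TP-A→TP-C) = (5506.2, 2149.6, 27112).
So ∂z/∂E = −n_x/n_z = −0.20309 and ∂z/∂N = −n_y/n_z = −0.07929.
Intercept c from TP-A: 562.6 + 75.35 + 51.54 = 689.48.
At (170, 216): z = −34.5 − 17.1 + 689.48 = 637.8 m.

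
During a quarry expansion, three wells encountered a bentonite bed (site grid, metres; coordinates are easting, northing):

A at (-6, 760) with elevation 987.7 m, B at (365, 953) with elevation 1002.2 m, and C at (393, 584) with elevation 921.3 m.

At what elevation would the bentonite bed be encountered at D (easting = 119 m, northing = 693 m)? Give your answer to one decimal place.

964.4 m

Let the plane be z = a·easting + b·northing + c.
B−A: 371a + 193b = 14.5;  C−A: 399a − 176b = −66.4.
Solving gives a = −0.07212, b = 0.21377.
Then c = 987.7 − a·-6 − b·760 = 824.80.
At (119, 693): z = −8.6 + 148.1 + 824.80 = 964.4 m.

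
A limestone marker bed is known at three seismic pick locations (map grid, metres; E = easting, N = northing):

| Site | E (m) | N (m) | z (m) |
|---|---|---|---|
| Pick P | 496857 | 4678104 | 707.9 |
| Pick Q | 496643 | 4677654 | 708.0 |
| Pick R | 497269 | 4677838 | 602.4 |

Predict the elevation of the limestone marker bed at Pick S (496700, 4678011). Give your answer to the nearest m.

Two edge vectors: Pick P→Pick Q = (-214, -450, 0.1), Pick P→Pick R = (412, -266, -105.5).
Normal n = (Pick P→Pick Q) × (Pick P→Pick R) = (47501.6, -22535.8, 242324).
So ∂z/∂E = −n_x/n_z = −0.19602516 and ∂z/∂N = −n_y/n_z = 0.09299863.
Intercept c from Pick P: 707.9 + 97396.47 − 435057.26 = −336952.89.
At (496700, 4678011): z = −97365.7 + 435048.6 − 336952.89 = 730.0 m.

730 m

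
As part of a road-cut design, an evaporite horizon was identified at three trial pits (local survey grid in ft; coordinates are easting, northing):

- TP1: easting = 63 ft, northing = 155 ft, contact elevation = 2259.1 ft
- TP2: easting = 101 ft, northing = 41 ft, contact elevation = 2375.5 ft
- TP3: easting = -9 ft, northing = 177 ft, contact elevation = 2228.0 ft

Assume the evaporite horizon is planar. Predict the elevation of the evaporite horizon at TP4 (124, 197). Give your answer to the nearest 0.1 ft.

2226.2 ft

Let the plane be z = a·easting + b·northing + c.
TP2−TP1: 38a − 114b = 116.4;  TP3−TP1: −72a + 22b = −31.1.
Solving gives a = 0.13356, b = −0.97653.
Then c = 2259.1 − a·63 − b·155 = 2402.05.
At (124, 197): z = 16.6 − 192.4 + 2402.05 = 2226.2 ft.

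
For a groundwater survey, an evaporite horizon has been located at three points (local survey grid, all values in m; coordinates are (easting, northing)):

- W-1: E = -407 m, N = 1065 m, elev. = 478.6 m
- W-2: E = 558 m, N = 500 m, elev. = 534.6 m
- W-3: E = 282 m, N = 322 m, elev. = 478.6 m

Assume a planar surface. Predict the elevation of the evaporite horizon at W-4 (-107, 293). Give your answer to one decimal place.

Two edge vectors: W-1→W-2 = (965, -565, 56), W-1→W-3 = (689, -743, 0).
Normal n = (W-1→W-2) × (W-1→W-3) = (41608, 38584, -327710).
So ∂z/∂E = −n_x/n_z = 0.126966 and ∂z/∂N = −n_y/n_z = 0.117738.
Intercept c from W-1: 478.6 + 51.68 − 125.39 = 404.88.
At (-107, 293): z = −13.6 + 34.5 + 404.88 = 425.8 m.

425.8 m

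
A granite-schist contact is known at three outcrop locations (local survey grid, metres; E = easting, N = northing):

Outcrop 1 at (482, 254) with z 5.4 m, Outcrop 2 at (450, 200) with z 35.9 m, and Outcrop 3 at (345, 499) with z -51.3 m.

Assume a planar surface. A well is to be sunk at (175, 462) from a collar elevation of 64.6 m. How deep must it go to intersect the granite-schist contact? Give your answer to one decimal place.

Let the plane be z = a·E + b·N + c.
Outcrop 2−Outcrop 1: −32a − 54b = 30.5;  Outcrop 3−Outcrop 1: −137a + 245b = −56.7.
Solving gives a = −0.28945, b = −0.39329.
Then c = 5.4 − a·482 − b·254 = 244.81.
At (175, 462): z_contact = −50.65 − 181.70 + 244.81 = 12.46 m.
Depth below ground = 64.6 − 12.46 = 52.1 m.

52.1 m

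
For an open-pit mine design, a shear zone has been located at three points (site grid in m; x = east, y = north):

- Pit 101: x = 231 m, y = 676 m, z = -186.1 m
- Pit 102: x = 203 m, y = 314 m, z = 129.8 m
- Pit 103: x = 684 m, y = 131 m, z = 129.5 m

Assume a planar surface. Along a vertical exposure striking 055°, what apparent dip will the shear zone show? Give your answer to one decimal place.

Two edge vectors: Pit 101→Pit 102 = (-28, -362, 315.9), Pit 101→Pit 103 = (453, -545, 315.6).
Normal n = (Pit 101→Pit 102) × (Pit 101→Pit 103) = (57918.3, 151939.5, 179246).
So ∂z/∂x = −n_x/n_z = −0.32312 and ∂z/∂y = −n_y/n_z = −0.84766.
Unit vector along 055° is (sin 55°, cos 55°) = (0.8192, 0.5736).
Slope in that direction = a·(0.8192) + b·(0.5736) = −0.75088.
Apparent dip = arctan|0.75088| = 36.9° (true dip is 42.2°, so apparent ≤ true as expected).

36.9°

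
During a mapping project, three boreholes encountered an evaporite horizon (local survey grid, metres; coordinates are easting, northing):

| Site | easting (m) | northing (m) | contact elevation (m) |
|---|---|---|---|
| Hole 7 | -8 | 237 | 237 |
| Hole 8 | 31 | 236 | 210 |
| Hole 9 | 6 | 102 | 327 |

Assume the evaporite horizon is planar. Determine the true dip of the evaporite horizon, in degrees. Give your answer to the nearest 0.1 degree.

45.8°

Two edge vectors: Hole 7→Hole 8 = (39, -1, -27), Hole 7→Hole 9 = (14, -135, 90).
Normal n = (Hole 7→Hole 8) × (Hole 7→Hole 9) = (-3735, -3888, -5251).
So ∂z/∂easting = −n_x/n_z = −0.71129 and ∂z/∂northing = −n_y/n_z = −0.74043.
Gradient magnitude |∇z| = √(a² + b²) = √(0.50594 + 0.54824) = 1.02673.
True dip = arctan(1.02673) = 45.8°, dipping toward NE (azimuth ≈ 044°).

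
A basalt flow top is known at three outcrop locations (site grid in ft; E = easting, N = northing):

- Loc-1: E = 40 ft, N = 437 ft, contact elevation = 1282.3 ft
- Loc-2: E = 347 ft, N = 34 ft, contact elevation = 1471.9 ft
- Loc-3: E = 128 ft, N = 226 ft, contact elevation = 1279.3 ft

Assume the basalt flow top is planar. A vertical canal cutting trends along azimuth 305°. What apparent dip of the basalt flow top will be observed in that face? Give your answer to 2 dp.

38.91°

Let the plane be z = a·E + b·N + c.
Loc-2−Loc-1: 307a − 403b = 189.6;  Loc-3−Loc-1: 88a − 211b = −3.
Solving gives a = 1.40602, b = 0.60061.
Unit vector along 305° is (sin 305°, cos 305°) = (-0.8192, 0.5736).
Slope in that direction = a·(-0.8192) + b·(0.5736) = −0.80724.
Apparent dip = arctan|0.80724| = 38.91° (true dip is 56.8°, so apparent ≤ true as expected).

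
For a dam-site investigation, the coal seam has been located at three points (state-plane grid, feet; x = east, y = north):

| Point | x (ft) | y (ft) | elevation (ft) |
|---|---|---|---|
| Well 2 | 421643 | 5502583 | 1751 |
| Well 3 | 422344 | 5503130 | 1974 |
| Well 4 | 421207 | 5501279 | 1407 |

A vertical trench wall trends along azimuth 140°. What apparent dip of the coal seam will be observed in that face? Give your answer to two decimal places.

3.75°

Let the plane be z = a·x + b·y + c.
Well 3−Well 2: 701a + 547b = 223;  Well 4−Well 2: −436a − 1304b = −344.
Solving gives a = 0.15190, b = 0.21302.
Unit vector along 140° is (sin 140°, cos 140°) = (0.6428, -0.7660).
Slope in that direction = a·(0.6428) + b·(-0.7660) = −0.06554.
Apparent dip = arctan|0.06554| = 3.75° (true dip is 14.7°, so apparent ≤ true as expected).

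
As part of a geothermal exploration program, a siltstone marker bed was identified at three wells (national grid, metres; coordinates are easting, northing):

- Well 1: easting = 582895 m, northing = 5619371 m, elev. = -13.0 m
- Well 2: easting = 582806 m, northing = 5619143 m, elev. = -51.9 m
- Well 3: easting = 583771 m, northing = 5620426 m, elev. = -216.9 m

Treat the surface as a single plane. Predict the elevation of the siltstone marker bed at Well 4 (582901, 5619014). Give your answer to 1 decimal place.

Let the plane be z = a·easting + b·northing + c.
Well 2−Well 1: −89a − 228b = −38.9;  Well 3−Well 1: 876a + 1055b = −203.9.
Solving gives a = −0.827045440, b = 0.493451948.
Then c = -13 − a·582895 − b·5619371 = −2290821.91.
At (582901, 5619014): z = −482085.6 + 2772713.4 − 2290821.91 = -194.1 m.

-194.1 m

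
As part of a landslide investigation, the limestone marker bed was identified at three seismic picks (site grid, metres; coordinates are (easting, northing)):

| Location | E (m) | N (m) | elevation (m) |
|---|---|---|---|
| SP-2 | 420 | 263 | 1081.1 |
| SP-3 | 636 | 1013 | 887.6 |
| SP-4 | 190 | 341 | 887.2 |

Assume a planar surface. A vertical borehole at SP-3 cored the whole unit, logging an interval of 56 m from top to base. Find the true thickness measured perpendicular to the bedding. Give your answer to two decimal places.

43.18 m

Two edge vectors: SP-2→SP-3 = (216, 750, -193.5), SP-2→SP-4 = (-230, 78, -193.9).
Normal n = (SP-2→SP-3) × (SP-2→SP-4) = (-130332, 86387.4, 189348).
So ∂z/∂E = −n_x/n_z = 0.68832 and ∂z/∂N = −n_y/n_z = −0.45624.
|∇z| = √(a²+b²) = 0.82579, so dip δ = arctan(0.82579) = 39.55°.
True thickness = vertical thickness × cos δ = 56 × cos 39.55° = 43.18 m.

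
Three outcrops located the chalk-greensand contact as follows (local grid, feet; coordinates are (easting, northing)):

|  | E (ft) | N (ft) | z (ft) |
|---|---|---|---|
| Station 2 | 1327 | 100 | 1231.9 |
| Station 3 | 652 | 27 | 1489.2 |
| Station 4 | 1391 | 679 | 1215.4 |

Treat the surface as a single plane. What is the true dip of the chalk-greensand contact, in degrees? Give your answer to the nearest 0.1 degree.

Two edge vectors: Station 2→Station 3 = (-675, -73, 257.3), Station 2→Station 4 = (64, 579, -16.5).
Normal n = (Station 2→Station 3) × (Station 2→Station 4) = (-147772.2, 5329.7, -386153).
So ∂z/∂E = −n_x/n_z = −0.38268 and ∂z/∂N = −n_y/n_z = 0.01380.
Gradient magnitude |∇z| = √(a² + b²) = √(0.14644 + 0.00019) = 0.38293.
True dip = arctan(0.38293) = 21.0°, dipping toward E (azimuth ≈ 092°).

21.0°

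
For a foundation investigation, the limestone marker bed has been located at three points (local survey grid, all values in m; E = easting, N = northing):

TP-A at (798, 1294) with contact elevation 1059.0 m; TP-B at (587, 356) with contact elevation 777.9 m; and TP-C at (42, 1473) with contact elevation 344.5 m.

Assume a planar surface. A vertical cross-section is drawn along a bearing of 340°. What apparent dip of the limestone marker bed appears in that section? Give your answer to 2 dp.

Two edge vectors: TP-A→TP-B = (-211, -938, -281.1), TP-A→TP-C = (-756, 179, -714.5).
Normal n = (TP-A→TP-B) × (TP-A→TP-C) = (720517.9, 61752.1, -746897).
So ∂z/∂E = −n_x/n_z = 0.96468 and ∂z/∂N = −n_y/n_z = 0.08268.
Unit vector along 340° is (sin 340°, cos 340°) = (-0.3420, 0.9397).
Slope in that direction = a·(-0.3420) + b·(0.9397) = −0.25225.
Apparent dip = arctan|0.25225| = 14.16° (true dip is 44.1°, so apparent ≤ true as expected).

14.16°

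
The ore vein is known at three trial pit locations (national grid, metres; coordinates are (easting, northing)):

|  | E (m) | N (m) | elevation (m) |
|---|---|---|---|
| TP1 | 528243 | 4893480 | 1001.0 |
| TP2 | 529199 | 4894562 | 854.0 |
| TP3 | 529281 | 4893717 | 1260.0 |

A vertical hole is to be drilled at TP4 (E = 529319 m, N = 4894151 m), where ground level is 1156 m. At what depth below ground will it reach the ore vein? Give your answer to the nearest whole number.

Two edge vectors: TP1→TP2 = (956, 1082, -147), TP1→TP3 = (1038, 237, 259).
Normal n = (TP1→TP2) × (TP1→TP3) = (315077, -400190, -896544).
So ∂z/∂E = −n_x/n_z = 0.35143507 and ∂z/∂N = −n_y/n_z = −0.44636961.
Intercept c from TP1: 1001 − 185643.11 + 2184300.78 = 1999658.67.
At (529319, 4894151): z_contact = 186021.3 − 2184600.3 + 1999658.67 = 1079.6 m.
Depth below ground = 1156 − 1079.6 = 76 m.

76 m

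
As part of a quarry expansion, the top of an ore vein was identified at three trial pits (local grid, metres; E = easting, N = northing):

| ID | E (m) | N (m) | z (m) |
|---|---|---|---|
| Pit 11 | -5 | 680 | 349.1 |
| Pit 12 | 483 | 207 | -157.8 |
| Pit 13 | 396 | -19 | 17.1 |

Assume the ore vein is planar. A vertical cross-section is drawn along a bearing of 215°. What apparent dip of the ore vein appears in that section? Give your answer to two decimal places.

Two edge vectors: Pit 11→Pit 12 = (488, -473, -506.9), Pit 11→Pit 13 = (401, -699, -332).
Normal n = (Pit 11→Pit 12) × (Pit 11→Pit 13) = (-197287.1, -41250.9, -151439).
So ∂z/∂E = −n_x/n_z = −1.30275 and ∂z/∂N = −n_y/n_z = −0.27239.
Unit vector along 215° is (sin 215°, cos 215°) = (-0.5736, -0.8192).
Slope in that direction = a·(-0.5736) + b·(-0.8192) = 0.97036.
Apparent dip = arctan|0.97036| = 44.14° (true dip is 53.1°, so apparent ≤ true as expected).

44.14°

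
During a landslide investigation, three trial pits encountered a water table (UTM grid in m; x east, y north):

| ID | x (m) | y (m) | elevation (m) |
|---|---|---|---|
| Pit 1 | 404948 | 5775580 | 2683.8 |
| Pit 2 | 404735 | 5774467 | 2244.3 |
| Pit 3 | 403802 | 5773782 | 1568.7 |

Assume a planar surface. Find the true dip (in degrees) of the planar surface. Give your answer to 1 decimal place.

30.4°

Two edge vectors: Pit 1→Pit 2 = (-213, -1113, -439.5), Pit 1→Pit 3 = (-1146, -1798, -1115.1).
Normal n = (Pit 1→Pit 2) × (Pit 1→Pit 3) = (450885.3, 266150.7, -892524).
So ∂z/∂x = −n_x/n_z = 0.50518 and ∂z/∂y = −n_y/n_z = 0.29820.
Gradient magnitude |∇z| = √(a² + b²) = √(0.25521 + 0.08892) = 0.58663.
True dip = arctan(0.58663) = 30.4°, dipping toward WSW (azimuth ≈ 239°).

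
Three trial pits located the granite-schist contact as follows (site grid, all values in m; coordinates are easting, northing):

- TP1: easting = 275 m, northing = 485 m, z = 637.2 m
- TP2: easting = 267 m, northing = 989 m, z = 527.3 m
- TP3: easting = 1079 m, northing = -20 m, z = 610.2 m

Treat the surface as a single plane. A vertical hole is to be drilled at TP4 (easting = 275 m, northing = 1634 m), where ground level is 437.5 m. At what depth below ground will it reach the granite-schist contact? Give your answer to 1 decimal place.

Two edge vectors: TP1→TP2 = (-8, 504, -109.9), TP1→TP3 = (804, -505, -27).
Normal n = (TP1→TP2) × (TP1→TP3) = (-69107.5, -88575.6, -401176).
So ∂z/∂easting = −n_x/n_z = −0.172262 and ∂z/∂northing = −n_y/n_z = −0.220790.
Intercept c from TP1: 637.2 + 47.37 + 107.08 = 791.66.
At (275, 1634): z_contact = −47.37 − 360.77 + 791.66 = 383.51 m.
Depth below ground = 437.5 − 383.51 = 54.0 m.

54.0 m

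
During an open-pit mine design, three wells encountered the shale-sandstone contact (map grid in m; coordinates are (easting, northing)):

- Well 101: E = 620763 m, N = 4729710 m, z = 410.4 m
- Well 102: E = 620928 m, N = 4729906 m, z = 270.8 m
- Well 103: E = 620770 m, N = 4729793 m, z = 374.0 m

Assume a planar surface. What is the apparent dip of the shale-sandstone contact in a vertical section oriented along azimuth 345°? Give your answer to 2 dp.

16.73°

Two edge vectors: Well 101→Well 102 = (165, 196, -139.6), Well 101→Well 103 = (7, 83, -36.4).
Normal n = (Well 101→Well 102) × (Well 101→Well 103) = (4452.4, 5028.8, 12323).
So ∂z/∂E = −n_x/n_z = −0.36131 and ∂z/∂N = −n_y/n_z = −0.40808.
Unit vector along 345° is (sin 345°, cos 345°) = (-0.2588, 0.9659).
Slope in that direction = a·(-0.2588) + b·(0.9659) = −0.30066.
Apparent dip = arctan|0.30066| = 16.73° (true dip is 28.6°, so apparent ≤ true as expected).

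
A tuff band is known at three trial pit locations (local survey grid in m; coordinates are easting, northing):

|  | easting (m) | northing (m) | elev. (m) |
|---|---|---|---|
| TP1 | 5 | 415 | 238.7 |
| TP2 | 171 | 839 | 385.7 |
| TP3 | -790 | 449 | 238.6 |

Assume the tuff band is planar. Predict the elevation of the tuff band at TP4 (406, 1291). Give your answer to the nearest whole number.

543 m

Let the plane be z = a·easting + b·northing + c.
TP2−TP1: 166a + 424b = 147;  TP3−TP1: −795a + 34b = −0.1.
Solving gives a = 0.01471, b = 0.34094.
Then c = 238.7 − a·5 − b·415 = 97.14.
At (406, 1291): z = 6.0 + 440.2 + 97.14 = 543.3 m.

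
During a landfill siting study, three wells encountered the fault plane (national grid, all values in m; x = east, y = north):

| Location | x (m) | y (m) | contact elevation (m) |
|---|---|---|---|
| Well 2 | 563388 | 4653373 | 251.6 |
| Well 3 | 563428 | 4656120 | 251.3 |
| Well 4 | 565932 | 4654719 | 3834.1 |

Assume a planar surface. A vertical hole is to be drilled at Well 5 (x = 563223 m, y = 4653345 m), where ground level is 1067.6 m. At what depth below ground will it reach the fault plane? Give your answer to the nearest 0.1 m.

Let the plane be z = a·x + b·y + c.
Well 3−Well 2: 40a + 2747b = −0.3;  Well 4−Well 2: 2544a + 1346b = 3582.5.
Solving gives a = 1.419207090, b = −0.020774767.
Then c = 251.6 − a·563388 − b·4653373 = −702639.91.
At (563223, 4653345): z_contact = 799330.07 − 96672.16 − 702639.91 = 18.01 m.
Depth below ground = 1067.6 − 18.01 = 1049.6 m.

1049.6 m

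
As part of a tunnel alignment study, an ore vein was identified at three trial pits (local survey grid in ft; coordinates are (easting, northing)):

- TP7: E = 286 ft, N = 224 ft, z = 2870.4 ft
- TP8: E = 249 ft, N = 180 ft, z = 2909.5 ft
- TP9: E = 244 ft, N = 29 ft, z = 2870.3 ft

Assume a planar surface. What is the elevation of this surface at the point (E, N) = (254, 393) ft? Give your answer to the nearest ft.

Let the plane be z = a·E + b·N + c.
TP8−TP7: −37a − 44b = 39.1;  TP9−TP7: −42a − 195b = −0.1.
Solving gives a = −1.42145, b = 0.30667.
Then c = 2870.4 − a·286 − b·224 = 3208.24.
At (254, 393): z = −361.0 + 120.5 + 3208.24 = 2967.7 ft.

2968 ft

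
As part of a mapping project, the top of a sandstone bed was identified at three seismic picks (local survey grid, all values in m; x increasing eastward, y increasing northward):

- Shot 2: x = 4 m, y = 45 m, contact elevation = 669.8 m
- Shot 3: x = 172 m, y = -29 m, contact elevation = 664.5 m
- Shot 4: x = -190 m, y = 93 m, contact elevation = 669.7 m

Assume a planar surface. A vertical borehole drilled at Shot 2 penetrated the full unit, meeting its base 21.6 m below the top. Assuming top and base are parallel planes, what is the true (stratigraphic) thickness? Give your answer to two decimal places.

21.29 m

Let the plane be z = a·x + b·y + c.
Shot 3−Shot 2: 168a − 74b = −5.3;  Shot 4−Shot 2: −194a + 48b = −0.1.
Solving gives a = 0.04161, b = 0.16608.
|∇z| = √(a²+b²) = 0.17122, so dip δ = arctan(0.17122) = 9.72°.
True thickness = vertical thickness × cos δ = 21.6 × cos 9.72° = 21.29 m.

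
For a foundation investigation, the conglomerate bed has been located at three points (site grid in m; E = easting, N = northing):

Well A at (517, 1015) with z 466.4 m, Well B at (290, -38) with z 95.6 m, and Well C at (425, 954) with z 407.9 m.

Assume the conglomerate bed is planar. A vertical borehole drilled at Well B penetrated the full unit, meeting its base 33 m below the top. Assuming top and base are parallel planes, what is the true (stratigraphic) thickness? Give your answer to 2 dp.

29.13 m

Two edge vectors: Well A→Well B = (-227, -1053, -370.8), Well A→Well C = (-92, -61, -58.5).
Normal n = (Well A→Well B) × (Well A→Well C) = (38981.7, 20834.1, -83029).
So ∂z/∂E = −n_x/n_z = 0.46949 and ∂z/∂N = −n_y/n_z = 0.25093.
|∇z| = √(a²+b²) = 0.53234, so dip δ = arctan(0.53234) = 28.03°.
True thickness = vertical thickness × cos δ = 33 × cos 28.03° = 29.13 m.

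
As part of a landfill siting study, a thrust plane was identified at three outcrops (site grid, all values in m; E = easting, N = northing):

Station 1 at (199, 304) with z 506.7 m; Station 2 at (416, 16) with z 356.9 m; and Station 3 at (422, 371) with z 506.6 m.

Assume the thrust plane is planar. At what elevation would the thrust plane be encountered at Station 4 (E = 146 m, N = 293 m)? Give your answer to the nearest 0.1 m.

Two edge vectors: Station 1→Station 2 = (217, -288, -149.8), Station 1→Station 3 = (223, 67, -0.1).
Normal n = (Station 1→Station 2) × (Station 1→Station 3) = (10065.4, -33383.7, 78763).
So ∂z/∂E = −n_x/n_z = −0.12779 and ∂z/∂N = −n_y/n_z = 0.42385.
Intercept c from Station 1: 506.7 + 25.43 − 128.85 = 403.28.
At (146, 293): z = −18.7 + 124.2 + 403.28 = 508.8 m.

508.8 m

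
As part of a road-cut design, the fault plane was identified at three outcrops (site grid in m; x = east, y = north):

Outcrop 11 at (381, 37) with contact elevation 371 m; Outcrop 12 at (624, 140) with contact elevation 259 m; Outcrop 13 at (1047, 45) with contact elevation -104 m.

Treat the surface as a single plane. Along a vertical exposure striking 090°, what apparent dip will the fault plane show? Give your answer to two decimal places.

Let the plane be z = a·x + b·y + c.
Outcrop 12−Outcrop 11: 243a + 103b = −112;  Outcrop 13−Outcrop 11: 666a + 8b = −475.
Solving gives a = −0.72057, b = 0.61261.
Unit vector along 090° is (sin 90°, cos 90°) = (1.0000, 0.0000).
Slope in that direction = a·(1.0000) + b·(0.0000) = −0.72057.
Apparent dip = arctan|0.72057| = 35.78° (true dip is 43.4°, so apparent ≤ true as expected).

35.78°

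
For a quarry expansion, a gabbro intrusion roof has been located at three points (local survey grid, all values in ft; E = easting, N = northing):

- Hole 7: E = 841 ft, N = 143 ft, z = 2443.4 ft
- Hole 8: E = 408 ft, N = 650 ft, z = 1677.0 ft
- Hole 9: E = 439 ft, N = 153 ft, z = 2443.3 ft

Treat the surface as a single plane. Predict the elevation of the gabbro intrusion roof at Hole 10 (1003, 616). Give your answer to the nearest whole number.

Let the plane be z = a·E + b·N + c.
Hole 8−Hole 7: −433a + 507b = −766.4;  Hole 9−Hole 7: −402a + 10b = −0.1.
Solving gives a = −0.03816, b = −1.54423.
Then c = 2443.4 − a·841 − b·143 = 2696.32.
At (1003, 616): z = −38.3 − 951.2 + 2696.32 = 1706.8 ft.

1707 ft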